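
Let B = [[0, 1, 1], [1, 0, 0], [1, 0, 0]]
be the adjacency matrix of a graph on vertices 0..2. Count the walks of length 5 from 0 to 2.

The number of length-5 walks from vertex 0 to vertex 2 is entry (0,2) of B^5, where B is the adjacency matrix.
B^2 = [[2, 0, 0], [0, 1, 1], [0, 1, 1]]
B^3 = [[0, 2, 2], [2, 0, 0], [2, 0, 0]]
B^4 = [[4, 0, 0], [0, 2, 2], [0, 2, 2]]
B^5 = [[0, 4, 4], [4, 0, 0], [4, 0, 0]]

4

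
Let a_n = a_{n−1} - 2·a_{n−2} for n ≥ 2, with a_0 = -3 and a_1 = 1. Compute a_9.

With companion matrix M = [[1, -2], [1, 0]], [a_n, a_{n−1}]ᵀ = M·[a_{n−1}, a_{n−2}]ᵀ, so [a_9, a_8]ᵀ = M⁸·[a_1, a_0]ᵀ.
M⁸ = [[-17, 6], [-3, -14]], giving [a_9, a_8]ᵀ = [[-35], [39]].

-35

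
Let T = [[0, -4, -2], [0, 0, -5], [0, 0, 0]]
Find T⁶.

T is strictly triangular, hence nilpotent: T³ = 0, so T⁶ = 0.

[[0, 0, 0], [0, 0, 0], [0, 0, 0]]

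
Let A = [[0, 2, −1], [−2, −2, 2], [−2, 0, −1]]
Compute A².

[[−2, −4, 5], [0, 0, −4], [2, −4, 3]]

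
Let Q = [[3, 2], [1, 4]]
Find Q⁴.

[[219, 406], [203, 422]]

Q² = [[11, 14], [7, 18]]
Q³ = [[47, 78], [39, 86]]
Q⁴ = [[219, 406], [203, 422]]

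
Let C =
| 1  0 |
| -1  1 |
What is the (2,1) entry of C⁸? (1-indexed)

-8

C = I + N where N = [[0, 0], [-1, 0]] is strictly lower-triangular, so N² = 0.
(I + N)⁸ = I + 8·N = [[1, 0], [-8, 1]].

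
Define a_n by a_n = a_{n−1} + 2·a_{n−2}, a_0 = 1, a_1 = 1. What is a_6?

With companion matrix B = [[1, 2], [1, 0]], [a_n, a_{n−1}]ᵀ = B·[a_{n−1}, a_{n−2}]ᵀ, so [a_6, a_5]ᵀ = B^5·[a_1, a_0]ᵀ.
B^5 = [[21, 22], [11, 10]], giving [a_6, a_5]ᵀ = [[43], [21]].

43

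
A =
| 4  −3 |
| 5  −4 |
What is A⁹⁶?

[[1, 0], [0, 1]]

A² = I (check: tr A = 0 and det A = −1), so A⁹⁶ = I since 96 is even.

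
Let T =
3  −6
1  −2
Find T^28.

T² = T (a projection; rank 1, trace 1), so T^28 = T.

[[3, −6], [1, −2]]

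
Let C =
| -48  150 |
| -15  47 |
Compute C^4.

tr C = -1 and det C = -6, so the characteristic polynomial is λ² − (-1)λ + (-6) with roots -3 and 2.
Eigenvectors give P = [[10, 3], [3, 1]] with P⁻¹ = [[1, -3], [-3, 10]], and C = P·diag(-3, 2)·P⁻¹.
Then C^4 = P·diag(81, 16)·P⁻¹ = [[810, 48], [243, 16]] · [[1, -3], [-3, 10]] = [[666, -1950], [195, -569]].

[[666, -1950], [195, -569]]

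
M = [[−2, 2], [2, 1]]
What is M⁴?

[[68, −26], [−26, 29]]

M² = [[8, −2], [−2, 5]]
M³ = [[−20, 14], [14, 1]]
M⁴ = [[68, −26], [−26, 29]]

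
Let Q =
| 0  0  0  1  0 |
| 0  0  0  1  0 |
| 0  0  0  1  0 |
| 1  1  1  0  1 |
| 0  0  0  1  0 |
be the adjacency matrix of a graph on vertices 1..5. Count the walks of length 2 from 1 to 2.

The number of length-2 walks from vertex 1 to vertex 2 is entry (1,2) of Q², where Q is the adjacency matrix.
Q² = [[1, 1, 1, 0, 1], [1, 1, 1, 0, 1], [1, 1, 1, 0, 1], [0, 0, 0, 4, 0], [1, 1, 1, 0, 1]]

1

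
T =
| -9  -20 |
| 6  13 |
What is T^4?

[[-399, -800], [240, 481]]

tr T = 4 and det T = 3, so the characteristic polynomial is λ² − (4)λ + (3) with roots 1 and 3.
Eigenvectors give P = [[-2, -5], [1, 3]] with P⁻¹ = [[-3, -5], [1, 2]], and T = P·diag(1, 3)·P⁻¹.
Then T^4 = P·diag(1, 81)·P⁻¹ = [[-2, -405], [1, 243]] · [[-3, -5], [1, 2]] = [[-399, -800], [240, 481]].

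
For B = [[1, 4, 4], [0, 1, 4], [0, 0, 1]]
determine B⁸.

[[1, 32, 480], [0, 1, 32], [0, 0, 1]]

B = I + N where N = [[0, 4, 4], [0, 0, 4], [0, 0, 0]] is strictly upper-triangular, so N³ = 0.
(I + N)⁸ = I + 8·N + 28·N² = [[1, 32, 480], [0, 1, 32], [0, 0, 1]].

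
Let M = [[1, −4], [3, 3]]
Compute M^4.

[[−71, 224], [−168, −183]]

M^2 = [[−11, −16], [12, −3]]
M^3 = [[−59, −4], [3, −57]]
M^4 = [[−71, 224], [−168, −183]]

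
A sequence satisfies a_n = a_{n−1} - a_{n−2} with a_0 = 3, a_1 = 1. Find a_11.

2

With companion matrix Q = [[1, -1], [1, 0]], [a_n, a_{n−1}]ᵀ = Q·[a_{n−1}, a_{n−2}]ᵀ, so [a_11, a_10]ᵀ = Q¹⁰·[a_1, a_0]ᵀ.
Q¹⁰ = [[-1, 1], [-1, 0]], giving [a_11, a_10]ᵀ = [[2], [-1]].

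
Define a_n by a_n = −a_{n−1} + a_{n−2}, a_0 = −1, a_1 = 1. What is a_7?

With companion matrix Q = [[−1, 1], [1, 0]], [a_n, a_{n−1}]ᵀ = Q·[a_{n−1}, a_{n−2}]ᵀ, so [a_7, a_6]ᵀ = Q⁶·[a_1, a_0]ᵀ.
Q⁶ = [[13, −8], [−8, 5]], giving [a_7, a_6]ᵀ = [[21], [−13]].

21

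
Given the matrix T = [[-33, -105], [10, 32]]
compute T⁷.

[[-16077, -48615], [4630, 14018]]

tr T = -1 and det T = -6, so the characteristic polynomial is λ² − (-1)λ + (-6) with roots -3 and 2.
Eigenvectors give P = [[7, 3], [-2, -1]] with P⁻¹ = [[1, 3], [-2, -7]], and T = P·diag(-3, 2)·P⁻¹.
Then T⁷ = P·diag(-2187, 128)·P⁻¹ = [[-15309, 384], [4374, -128]] · [[1, 3], [-2, -7]] = [[-16077, -48615], [4630, 14018]].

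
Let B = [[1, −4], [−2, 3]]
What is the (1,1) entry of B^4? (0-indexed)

B^2 = [[9, −16], [−8, 17]]
B^3 = [[41, −84], [−42, 83]]
B^4 = [[209, −416], [−208, 417]]

417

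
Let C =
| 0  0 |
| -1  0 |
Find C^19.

[[0, 0], [0, 0]]

C is strictly triangular, hence nilpotent: C^2 = 0, so C^19 = 0.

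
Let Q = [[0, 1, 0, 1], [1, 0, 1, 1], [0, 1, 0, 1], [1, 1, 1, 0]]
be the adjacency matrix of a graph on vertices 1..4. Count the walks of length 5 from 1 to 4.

29

The number of length-5 walks from vertex 1 to vertex 4 is entry (1,4) of Q^5, where Q is the adjacency matrix.
Q^2 = [[2, 1, 2, 1], [1, 3, 1, 2], [2, 1, 2, 1], [1, 2, 1, 3]]
Q^3 = [[2, 5, 2, 5], [5, 4, 5, 5], [2, 5, 2, 5], [5, 5, 5, 4]]
Q^4 = [[10, 9, 10, 9], [9, 15, 9, 14], [10, 9, 10, 9], [9, 14, 9, 15]]
Q^5 = [[18, 29, 18, 29], [29, 32, 29, 33], [18, 29, 18, 29], [29, 33, 29, 32]]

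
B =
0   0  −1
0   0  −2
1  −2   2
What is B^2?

[[−1, 2, −2], [−2, 4, −4], [2, −4, 7]]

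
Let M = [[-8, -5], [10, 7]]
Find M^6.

tr M = -1 and det M = -6, so the characteristic polynomial is λ² − (-1)λ + (-6) with roots 2 and -3.
Eigenvectors give P = [[-1, -1], [2, 1]] with P⁻¹ = [[1, 1], [-2, -1]], and M = P·diag(2, -3)·P⁻¹.
Then M^6 = P·diag(64, 729)·P⁻¹ = [[-64, -729], [128, 729]] · [[1, 1], [-2, -1]] = [[1394, 665], [-1330, -601]].

[[1394, 665], [-1330, -601]]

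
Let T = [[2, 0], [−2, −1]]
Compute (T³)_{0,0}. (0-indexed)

8

T² = [[4, 0], [−2, 1]]
T³ = [[8, 0], [−6, −1]]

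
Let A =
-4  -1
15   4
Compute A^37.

A² = I (check: tr A = 0 and det A = -1), so A^37 = A since 37 is odd.

[[-4, -1], [15, 4]]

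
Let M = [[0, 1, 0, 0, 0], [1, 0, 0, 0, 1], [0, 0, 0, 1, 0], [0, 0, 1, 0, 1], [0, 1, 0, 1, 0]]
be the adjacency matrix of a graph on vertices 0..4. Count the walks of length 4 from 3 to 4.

0

The number of length-4 walks from vertex 3 to vertex 4 is entry (3,4) of M⁴, where M is the adjacency matrix.
M² = [[1, 0, 0, 0, 1], [0, 2, 0, 1, 0], [0, 0, 1, 0, 1], [0, 1, 0, 2, 0], [1, 0, 1, 0, 2]]
M³ = [[0, 2, 0, 1, 0], [2, 0, 1, 0, 3], [0, 1, 0, 2, 0], [1, 0, 2, 0, 3], [0, 3, 0, 3, 0]]
M⁴ = [[2, 0, 1, 0, 3], [0, 5, 0, 4, 0], [1, 0, 2, 0, 3], [0, 4, 0, 5, 0], [3, 0, 3, 0, 6]]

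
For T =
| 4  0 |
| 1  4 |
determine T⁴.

T² = [[16, 0], [8, 16]]
T³ = [[64, 0], [48, 64]]
T⁴ = [[256, 0], [256, 256]]

[[256, 0], [256, 256]]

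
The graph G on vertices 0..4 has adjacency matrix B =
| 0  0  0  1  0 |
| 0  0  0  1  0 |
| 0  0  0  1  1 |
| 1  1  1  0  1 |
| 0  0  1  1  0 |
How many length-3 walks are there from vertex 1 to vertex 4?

The number of length-3 walks from vertex 1 to vertex 4 is entry (1,4) of B^3, where B is the adjacency matrix.
B^2 = [[1, 1, 1, 0, 1], [1, 1, 1, 0, 1], [1, 1, 2, 1, 1], [0, 0, 1, 4, 1], [1, 1, 1, 1, 2]]
B^3 = [[0, 0, 1, 4, 1], [0, 0, 1, 4, 1], [1, 1, 2, 5, 3], [4, 4, 5, 2, 5], [1, 1, 3, 5, 2]]

1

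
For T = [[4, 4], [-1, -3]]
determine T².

[[12, 4], [-1, 5]]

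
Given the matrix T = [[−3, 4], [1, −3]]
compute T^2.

[[13, −24], [−6, 13]]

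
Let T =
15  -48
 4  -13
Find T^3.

tr T = 2 and det T = -3, so the characteristic polynomial is λ² − (2)λ + (-3) with roots 3 and -1.
Eigenvectors give P = [[4, 3], [1, 1]] with P⁻¹ = [[1, -3], [-1, 4]], and T = P·diag(3, -1)·P⁻¹.
Then T^3 = P·diag(27, -1)·P⁻¹ = [[108, -3], [27, -1]] · [[1, -3], [-1, 4]] = [[111, -336], [28, -85]].

[[111, -336], [28, -85]]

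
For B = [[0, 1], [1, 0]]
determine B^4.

B² = I (check: tr B = 0 and det B = −1), so B^4 = I since 4 is even.

[[1, 0], [0, 1]]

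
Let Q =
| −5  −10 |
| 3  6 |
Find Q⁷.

[[−5, −10], [3, 6]]

Q² = Q (a projection; rank 1, trace 1), so Q⁷ = Q.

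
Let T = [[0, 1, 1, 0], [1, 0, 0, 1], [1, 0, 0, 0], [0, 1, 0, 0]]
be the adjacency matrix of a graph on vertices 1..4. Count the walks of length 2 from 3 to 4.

0

The number of length-2 walks from vertex 3 to vertex 4 is entry (3,4) of T², where T is the adjacency matrix.
T² = [[2, 0, 0, 1], [0, 2, 1, 0], [0, 1, 1, 0], [1, 0, 0, 1]]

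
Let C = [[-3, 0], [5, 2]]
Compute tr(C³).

-19

tr C = -1 and det C = -6, so the characteristic polynomial is λ² − (-1)λ + (-6) with roots -3 and 2.
Eigenvectors give P = [[-1, 0], [1, 1]] with P⁻¹ = [[-1, 0], [1, 1]], and C = P·diag(-3, 2)·P⁻¹.
Then C³ = P·diag(-27, 8)·P⁻¹ = [[27, 0], [-27, 8]] · [[-1, 0], [1, 1]] = [[-27, 0], [35, 8]].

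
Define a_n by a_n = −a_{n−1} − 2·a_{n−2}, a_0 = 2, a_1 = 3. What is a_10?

With companion matrix A = [[−1, −2], [1, 0]], [a_n, a_{n−1}]ᵀ = A·[a_{n−1}, a_{n−2}]ᵀ, so [a_10, a_9]ᵀ = A⁹·[a_1, a_0]ᵀ.
A⁹ = [[11, 34], [−17, −6]], giving [a_10, a_9]ᵀ = [[101], [−63]].

101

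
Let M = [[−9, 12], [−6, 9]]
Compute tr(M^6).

tr M = 0 and det M = −9, so the characteristic polynomial is λ² − (0)λ + (−9) with roots 3 and −3.
Eigenvectors give P = [[1, 2], [1, 1]] with P⁻¹ = [[−1, 2], [1, −1]], and M = P·diag(3, −3)·P⁻¹.
Then M^6 = P·diag(729, 729)·P⁻¹ = [[729, 1458], [729, 729]] · [[−1, 2], [1, −1]] = [[729, 0], [0, 729]].

1458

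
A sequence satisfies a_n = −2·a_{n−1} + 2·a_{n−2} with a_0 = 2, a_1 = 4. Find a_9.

With companion matrix A = [[−2, 2], [1, 0]], [a_n, a_{n−1}]ᵀ = A·[a_{n−1}, a_{n−2}]ᵀ, so [a_9, a_8]ᵀ = A⁸·[a_1, a_0]ᵀ.
A⁸ = [[2448, −1792], [−896, 656]], giving [a_9, a_8]ᵀ = [[6208], [−2272]].

6208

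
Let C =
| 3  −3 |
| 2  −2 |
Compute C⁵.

C² = C (a projection; rank 1, trace 1), so C⁵ = C.

[[3, −3], [2, −2]]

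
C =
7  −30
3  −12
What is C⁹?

[[172027, −575130], [57513, −192222]]

tr C = −5 and det C = 6, so the characteristic polynomial is λ² − (−5)λ + (6) with roots −3 and −2.
Eigenvectors give P = [[3, 10], [1, 3]] with P⁻¹ = [[−3, 10], [1, −3]], and C = P·diag(−3, −2)·P⁻¹.
Then C⁹ = P·diag(−19683, −512)·P⁻¹ = [[−59049, −5120], [−19683, −1536]] · [[−3, 10], [1, −3]] = [[172027, −575130], [57513, −192222]].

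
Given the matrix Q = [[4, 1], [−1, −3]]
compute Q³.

[[59, 12], [−12, −25]]

Q² = [[15, 1], [−1, 8]]
Q³ = [[59, 12], [−12, −25]]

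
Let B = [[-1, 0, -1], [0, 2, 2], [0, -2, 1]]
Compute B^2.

[[1, 2, 0], [0, 0, 6], [0, -6, -3]]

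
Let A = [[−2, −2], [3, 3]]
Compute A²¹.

[[−2, −2], [3, 3]]

A² = A (a projection; rank 1, trace 1), so A²¹ = A.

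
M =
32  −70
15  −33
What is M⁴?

tr M = −1 and det M = −6, so the characteristic polynomial is λ² − (−1)λ + (−6) with roots 2 and −3.
Eigenvectors give P = [[−7, −2], [−3, −1]] with P⁻¹ = [[−1, 2], [3, −7]], and M = P·diag(2, −3)·P⁻¹.
Then M⁴ = P·diag(16, 81)·P⁻¹ = [[−112, −162], [−48, −81]] · [[−1, 2], [3, −7]] = [[−374, 910], [−195, 471]].

[[−374, 910], [−195, 471]]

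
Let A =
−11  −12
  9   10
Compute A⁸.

[[1021, 1020], [−765, −764]]

tr A = −1 and det A = −2, so the characteristic polynomial is λ² − (−1)λ + (−2) with roots −2 and 1.
Eigenvectors give P = [[4, −1], [−3, 1]] with P⁻¹ = [[1, 1], [3, 4]], and A = P·diag(−2, 1)·P⁻¹.
Then A⁸ = P·diag(256, 1)·P⁻¹ = [[1024, −1], [−768, 1]] · [[1, 1], [3, 4]] = [[1021, 1020], [−765, −764]].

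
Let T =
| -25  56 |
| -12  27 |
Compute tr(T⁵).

242

tr T = 2 and det T = -3, so the characteristic polynomial is λ² − (2)λ + (-3) with roots 3 and -1.
Eigenvectors give P = [[2, 7], [1, 3]] with P⁻¹ = [[-3, 7], [1, -2]], and T = P·diag(3, -1)·P⁻¹.
Then T⁵ = P·diag(243, -1)·P⁻¹ = [[486, -7], [243, -3]] · [[-3, 7], [1, -2]] = [[-1465, 3416], [-732, 1707]].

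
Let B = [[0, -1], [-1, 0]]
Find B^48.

B² = I (check: tr B = 0 and det B = -1), so B^48 = I since 48 is even.

[[1, 0], [0, 1]]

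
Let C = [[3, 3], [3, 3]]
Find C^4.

[[648, 648], [648, 648]]

C^2 = [[18, 18], [18, 18]]
C^3 = [[108, 108], [108, 108]]
C^4 = [[648, 648], [648, 648]]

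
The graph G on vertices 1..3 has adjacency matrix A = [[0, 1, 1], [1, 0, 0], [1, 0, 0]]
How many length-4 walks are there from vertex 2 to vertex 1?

0

The number of length-4 walks from vertex 2 to vertex 1 is entry (2,1) of A^4, where A is the adjacency matrix.
A^2 = [[2, 0, 0], [0, 1, 1], [0, 1, 1]]
A^3 = [[0, 2, 2], [2, 0, 0], [2, 0, 0]]
A^4 = [[4, 0, 0], [0, 2, 2], [0, 2, 2]]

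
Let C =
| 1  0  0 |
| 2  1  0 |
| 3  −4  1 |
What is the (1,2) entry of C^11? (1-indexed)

C = I + N where N = [[0, 0, 0], [2, 0, 0], [3, −4, 0]] is strictly lower-triangular, so N^3 = 0.
(I + N)^11 = I + 11·N + 55·N^2 = [[1, 0, 0], [22, 1, 0], [−407, −44, 1]].

0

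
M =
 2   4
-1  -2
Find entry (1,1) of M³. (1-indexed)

0

M² = [[0, 0], [0, 0]]
M³ = [[0, 0], [0, 0]]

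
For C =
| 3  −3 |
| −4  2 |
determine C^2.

[[21, −15], [−20, 16]]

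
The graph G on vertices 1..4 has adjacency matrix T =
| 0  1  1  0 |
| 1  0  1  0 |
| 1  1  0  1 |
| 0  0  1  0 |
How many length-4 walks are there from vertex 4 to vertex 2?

4

The number of length-4 walks from vertex 4 to vertex 2 is entry (4,2) of T⁴, where T is the adjacency matrix.
T² = [[2, 1, 1, 1], [1, 2, 1, 1], [1, 1, 3, 0], [1, 1, 0, 1]]
T³ = [[2, 3, 4, 1], [3, 2, 4, 1], [4, 4, 2, 3], [1, 1, 3, 0]]
T⁴ = [[7, 6, 6, 4], [6, 7, 6, 4], [6, 6, 11, 2], [4, 4, 2, 3]]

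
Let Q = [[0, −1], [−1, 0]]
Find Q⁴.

Q² = I (check: tr Q = 0 and det Q = −1), so Q⁴ = I since 4 is even.

[[1, 0], [0, 1]]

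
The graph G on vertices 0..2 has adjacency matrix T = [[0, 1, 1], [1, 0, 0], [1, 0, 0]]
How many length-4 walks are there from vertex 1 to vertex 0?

0

The number of length-4 walks from vertex 1 to vertex 0 is entry (1,0) of T⁴, where T is the adjacency matrix.
T² = [[2, 0, 0], [0, 1, 1], [0, 1, 1]]
T³ = [[0, 2, 2], [2, 0, 0], [2, 0, 0]]
T⁴ = [[4, 0, 0], [0, 2, 2], [0, 2, 2]]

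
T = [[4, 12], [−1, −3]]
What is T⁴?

T² = T (a projection; rank 1, trace 1), so T⁴ = T.

[[4, 12], [−1, −3]]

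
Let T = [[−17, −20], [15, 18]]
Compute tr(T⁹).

tr T = 1 and det T = −6, so the characteristic polynomial is λ² − (1)λ + (−6) with roots 3 and −2.
Eigenvectors give P = [[−1, 4], [1, −3]] with P⁻¹ = [[3, 4], [1, 1]], and T = P·diag(3, −2)·P⁻¹.
Then T⁹ = P·diag(19683, −512)·P⁻¹ = [[−19683, −2048], [19683, 1536]] · [[3, 4], [1, 1]] = [[−61097, −80780], [60585, 80268]].

19171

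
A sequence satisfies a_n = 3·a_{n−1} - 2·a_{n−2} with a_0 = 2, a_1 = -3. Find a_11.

With companion matrix Q = [[3, -2], [1, 0]], [a_n, a_{n−1}]ᵀ = Q·[a_{n−1}, a_{n−2}]ᵀ, so [a_11, a_10]ᵀ = Q¹⁰·[a_1, a_0]ᵀ.
Q¹⁰ = [[2047, -2046], [1023, -1022]], giving [a_11, a_10]ᵀ = [[-10233], [-5113]].

-10233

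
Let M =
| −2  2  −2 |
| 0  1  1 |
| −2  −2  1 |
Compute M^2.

[[8, 2, 4], [−2, −1, 2], [2, −8, 3]]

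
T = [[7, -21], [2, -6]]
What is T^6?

[[7, -21], [2, -6]]

T² = T (a projection; rank 1, trace 1), so T^6 = T.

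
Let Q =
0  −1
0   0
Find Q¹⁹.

[[0, 0], [0, 0]]

Q is strictly triangular, hence nilpotent: Q² = 0, so Q¹⁹ = 0.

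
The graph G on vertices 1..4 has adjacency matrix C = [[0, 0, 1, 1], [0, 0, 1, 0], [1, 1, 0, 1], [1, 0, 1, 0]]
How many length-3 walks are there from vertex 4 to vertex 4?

2

The number of length-3 walks from vertex 4 to vertex 4 is entry (4,4) of C³, where C is the adjacency matrix.
C² = [[2, 1, 1, 1], [1, 1, 0, 1], [1, 0, 3, 1], [1, 1, 1, 2]]
C³ = [[2, 1, 4, 3], [1, 0, 3, 1], [4, 3, 2, 4], [3, 1, 4, 2]]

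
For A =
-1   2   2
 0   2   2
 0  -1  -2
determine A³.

[[-1, 4, 6], [0, 4, 4], [0, -2, -4]]

A² = [[1, 0, -2], [0, 2, 0], [0, 0, 2]]
A³ = [[-1, 4, 6], [0, 4, 4], [0, -2, -4]]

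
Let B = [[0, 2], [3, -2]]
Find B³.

B² = [[6, -4], [-6, 10]]
B³ = [[-12, 20], [30, -32]]

[[-12, 20], [30, -32]]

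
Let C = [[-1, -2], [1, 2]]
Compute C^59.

C² = C (a projection; rank 1, trace 1), so C^59 = C.

[[-1, -2], [1, 2]]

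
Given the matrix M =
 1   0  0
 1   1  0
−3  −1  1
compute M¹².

M = I + N where N = [[0, 0, 0], [1, 0, 0], [−3, −1, 0]] is strictly lower-triangular, so N³ = 0.
(I + N)¹² = I + 12·N + 66·N² = [[1, 0, 0], [12, 1, 0], [−102, −12, 1]].

[[1, 0, 0], [12, 1, 0], [−102, −12, 1]]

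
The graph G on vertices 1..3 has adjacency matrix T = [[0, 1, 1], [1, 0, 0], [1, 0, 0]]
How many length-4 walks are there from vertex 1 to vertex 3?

The number of length-4 walks from vertex 1 to vertex 3 is entry (1,3) of T⁴, where T is the adjacency matrix.
T² = [[2, 0, 0], [0, 1, 1], [0, 1, 1]]
T³ = [[0, 2, 2], [2, 0, 0], [2, 0, 0]]
T⁴ = [[4, 0, 0], [0, 2, 2], [0, 2, 2]]

0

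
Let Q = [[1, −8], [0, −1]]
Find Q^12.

Q² = I (check: tr Q = 0 and det Q = −1), so Q^12 = I since 12 is even.

[[1, 0], [0, 1]]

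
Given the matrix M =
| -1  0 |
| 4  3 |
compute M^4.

M^2 = [[1, 0], [8, 9]]
M^3 = [[-1, 0], [28, 27]]
M^4 = [[1, 0], [80, 81]]

[[1, 0], [80, 81]]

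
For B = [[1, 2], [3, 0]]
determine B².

[[7, 2], [3, 6]]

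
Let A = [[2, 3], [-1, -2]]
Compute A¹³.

A² = I (check: tr A = 0 and det A = -1), so A¹³ = A since 13 is odd.

[[2, 3], [-1, -2]]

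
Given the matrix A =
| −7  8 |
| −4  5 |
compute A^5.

tr A = −2 and det A = −3, so the characteristic polynomial is λ² − (−2)λ + (−3) with roots 1 and −3.
Eigenvectors give P = [[−1, 2], [−1, 1]] with P⁻¹ = [[1, −2], [1, −1]], and A = P·diag(1, −3)·P⁻¹.
Then A^5 = P·diag(1, −243)·P⁻¹ = [[−1, −486], [−1, −243]] · [[1, −2], [1, −1]] = [[−487, 488], [−244, 245]].

[[−487, 488], [−244, 245]]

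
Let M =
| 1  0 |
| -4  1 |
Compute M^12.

[[1, 0], [-48, 1]]

M = I + N where N = [[0, 0], [-4, 0]] is strictly lower-triangular, so N^2 = 0.
(I + N)^12 = I + 12·N = [[1, 0], [-48, 1]].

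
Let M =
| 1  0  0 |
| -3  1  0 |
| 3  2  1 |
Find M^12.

[[1, 0, 0], [-36, 1, 0], [-360, 24, 1]]

M = I + N where N = [[0, 0, 0], [-3, 0, 0], [3, 2, 0]] is strictly lower-triangular, so N^3 = 0.
(I + N)^12 = I + 12·N + 66·N^2 = [[1, 0, 0], [-36, 1, 0], [-360, 24, 1]].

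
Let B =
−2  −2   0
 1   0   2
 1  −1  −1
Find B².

[[2, 4, −4], [0, −4, −2], [−4, −1, −1]]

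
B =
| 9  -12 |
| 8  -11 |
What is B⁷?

[[4377, -6564], [4376, -6563]]

tr B = -2 and det B = -3, so the characteristic polynomial is λ² − (-2)λ + (-3) with roots -3 and 1.
Eigenvectors give P = [[1, 3], [1, 2]] with P⁻¹ = [[-2, 3], [1, -1]], and B = P·diag(-3, 1)·P⁻¹.
Then B⁷ = P·diag(-2187, 1)·P⁻¹ = [[-2187, 3], [-2187, 2]] · [[-2, 3], [1, -1]] = [[4377, -6564], [4376, -6563]].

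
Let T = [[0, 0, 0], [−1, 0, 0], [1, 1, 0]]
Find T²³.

T is strictly triangular, hence nilpotent: T³ = 0, so T²³ = 0.

[[0, 0, 0], [0, 0, 0], [0, 0, 0]]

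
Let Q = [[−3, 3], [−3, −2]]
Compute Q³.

Q² = [[0, −15], [15, −5]]
Q³ = [[45, 30], [−30, 55]]

[[45, 30], [−30, 55]]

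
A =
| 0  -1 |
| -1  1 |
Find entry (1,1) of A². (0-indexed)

2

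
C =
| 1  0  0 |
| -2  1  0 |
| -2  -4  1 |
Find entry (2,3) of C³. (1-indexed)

C = I + N where N = [[0, 0, 0], [-2, 0, 0], [-2, -4, 0]] is strictly lower-triangular, so N³ = 0.
(I + N)³ = I + 3·N + 3·N² = [[1, 0, 0], [-6, 1, 0], [18, -12, 1]].

0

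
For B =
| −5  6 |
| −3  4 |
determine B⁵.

tr B = −1 and det B = −2, so the characteristic polynomial is λ² − (−1)λ + (−2) with roots −2 and 1.
Eigenvectors give P = [[−2, −1], [−1, −1]] with P⁻¹ = [[−1, 1], [1, −2]], and B = P·diag(−2, 1)·P⁻¹.
Then B⁵ = P·diag(−32, 1)·P⁻¹ = [[64, −1], [32, −1]] · [[−1, 1], [1, −2]] = [[−65, 66], [−33, 34]].

[[−65, 66], [−33, 34]]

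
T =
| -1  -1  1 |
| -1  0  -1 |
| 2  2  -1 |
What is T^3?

T^2 = [[4, 3, -1], [-1, -1, 0], [-6, -4, 1]]
T^3 = [[-9, -6, 2], [2, 1, 0], [12, 8, -3]]

[[-9, -6, 2], [2, 1, 0], [12, 8, -3]]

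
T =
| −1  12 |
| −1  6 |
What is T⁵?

[[−601, 2532], [−211, 876]]

tr T = 5 and det T = 6, so the characteristic polynomial is λ² − (5)λ + (6) with roots 3 and 2.
Eigenvectors give P = [[3, 4], [1, 1]] with P⁻¹ = [[−1, 4], [1, −3]], and T = P·diag(3, 2)·P⁻¹.
Then T⁵ = P·diag(243, 32)·P⁻¹ = [[729, 128], [243, 32]] · [[−1, 4], [1, −3]] = [[−601, 2532], [−211, 876]].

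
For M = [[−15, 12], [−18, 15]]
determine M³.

tr M = 0 and det M = −9, so the characteristic polynomial is λ² − (0)λ + (−9) with roots 3 and −3.
Eigenvectors give P = [[−2, 1], [−3, 1]] with P⁻¹ = [[1, −1], [3, −2]], and M = P·diag(3, −3)·P⁻¹.
Then M³ = P·diag(27, −27)·P⁻¹ = [[−54, −27], [−81, −27]] · [[1, −1], [3, −2]] = [[−135, 108], [−162, 135]].

[[−135, 108], [−162, 135]]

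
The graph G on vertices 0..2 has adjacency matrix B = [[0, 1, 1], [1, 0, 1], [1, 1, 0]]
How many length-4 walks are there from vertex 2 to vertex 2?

6

The number of length-4 walks from vertex 2 to vertex 2 is entry (2,2) of B⁴, where B is the adjacency matrix.
B² = [[2, 1, 1], [1, 2, 1], [1, 1, 2]]
B³ = [[2, 3, 3], [3, 2, 3], [3, 3, 2]]
B⁴ = [[6, 5, 5], [5, 6, 5], [5, 5, 6]]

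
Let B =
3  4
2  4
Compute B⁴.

[[681, 1148], [574, 968]]

B² = [[17, 28], [14, 24]]
B³ = [[107, 180], [90, 152]]
B⁴ = [[681, 1148], [574, 968]]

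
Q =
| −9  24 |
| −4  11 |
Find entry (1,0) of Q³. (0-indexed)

tr Q = 2 and det Q = −3, so the characteristic polynomial is λ² − (2)λ + (−3) with roots −1 and 3.
Eigenvectors give P = [[3, −2], [1, −1]] with P⁻¹ = [[1, −2], [1, −3]], and Q = P·diag(−1, 3)·P⁻¹.
Then Q³ = P·diag(−1, 27)·P⁻¹ = [[−3, −54], [−1, −27]] · [[1, −2], [1, −3]] = [[−57, 168], [−28, 83]].

−28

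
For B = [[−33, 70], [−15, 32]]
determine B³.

[[−237, 490], [−105, 218]]

tr B = −1 and det B = −6, so the characteristic polynomial is λ² − (−1)λ + (−6) with roots 2 and −3.
Eigenvectors give P = [[−2, 7], [−1, 3]] with P⁻¹ = [[3, −7], [1, −2]], and B = P·diag(2, −3)·P⁻¹.
Then B³ = P·diag(8, −27)·P⁻¹ = [[−16, −189], [−8, −81]] · [[3, −7], [1, −2]] = [[−237, 490], [−105, 218]].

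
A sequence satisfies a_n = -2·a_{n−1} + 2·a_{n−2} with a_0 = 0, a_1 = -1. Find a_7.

With companion matrix Q = [[-2, 2], [1, 0]], [a_n, a_{n−1}]ᵀ = Q·[a_{n−1}, a_{n−2}]ᵀ, so [a_7, a_6]ᵀ = Q^6·[a_1, a_0]ᵀ.
Q^6 = [[328, -240], [-120, 88]], giving [a_7, a_6]ᵀ = [[-328], [120]].

-328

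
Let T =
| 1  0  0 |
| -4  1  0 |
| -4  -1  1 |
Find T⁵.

[[1, 0, 0], [-20, 1, 0], [20, -5, 1]]

T = I + N where N = [[0, 0, 0], [-4, 0, 0], [-4, -1, 0]] is strictly lower-triangular, so N³ = 0.
(I + N)⁵ = I + 5·N + 10·N² = [[1, 0, 0], [-20, 1, 0], [20, -5, 1]].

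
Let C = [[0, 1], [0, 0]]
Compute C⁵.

C is strictly triangular, hence nilpotent: C² = 0, so C⁵ = 0.

[[0, 0], [0, 0]]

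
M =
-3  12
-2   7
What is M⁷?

[[-4371, 13116], [-2186, 6559]]

tr M = 4 and det M = 3, so the characteristic polynomial is λ² − (4)λ + (3) with roots 3 and 1.
Eigenvectors give P = [[2, 3], [1, 1]] with P⁻¹ = [[-1, 3], [1, -2]], and M = P·diag(3, 1)·P⁻¹.
Then M⁷ = P·diag(2187, 1)·P⁻¹ = [[4374, 3], [2187, 1]] · [[-1, 3], [1, -2]] = [[-4371, 13116], [-2186, 6559]].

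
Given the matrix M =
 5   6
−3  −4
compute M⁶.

[[127, 126], [−63, −62]]

tr M = 1 and det M = −2, so the characteristic polynomial is λ² − (1)λ + (−2) with roots 2 and −1.
Eigenvectors give P = [[2, −1], [−1, 1]] with P⁻¹ = [[1, 1], [1, 2]], and M = P·diag(2, −1)·P⁻¹.
Then M⁶ = P·diag(64, 1)·P⁻¹ = [[128, −1], [−64, 1]] · [[1, 1], [1, 2]] = [[127, 126], [−63, −62]].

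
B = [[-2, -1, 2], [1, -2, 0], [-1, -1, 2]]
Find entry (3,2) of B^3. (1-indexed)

-3

B^2 = [[1, 2, 0], [-4, 3, 2], [-1, 1, 2]]
B^3 = [[0, -5, 2], [9, -4, -4], [1, -3, 2]]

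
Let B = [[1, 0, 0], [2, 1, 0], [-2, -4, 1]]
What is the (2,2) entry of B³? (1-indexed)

B = I + N where N = [[0, 0, 0], [2, 0, 0], [-2, -4, 0]] is strictly lower-triangular, so N³ = 0.
(I + N)³ = I + 3·N + 3·N² = [[1, 0, 0], [6, 1, 0], [-30, -12, 1]].

1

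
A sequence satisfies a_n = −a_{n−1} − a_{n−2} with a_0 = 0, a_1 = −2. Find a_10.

−2

With companion matrix B = [[−1, −1], [1, 0]], [a_n, a_{n−1}]ᵀ = B·[a_{n−1}, a_{n−2}]ᵀ, so [a_10, a_9]ᵀ = B^9·[a_1, a_0]ᵀ.
B^9 = [[1, 0], [0, 1]], giving [a_10, a_9]ᵀ = [[−2], [0]].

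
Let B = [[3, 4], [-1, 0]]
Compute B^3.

[[3, 20], [-5, -12]]

B^2 = [[5, 12], [-3, -4]]
B^3 = [[3, 20], [-5, -12]]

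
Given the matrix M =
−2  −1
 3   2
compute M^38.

[[1, 0], [0, 1]]

M² = I (check: tr M = 0 and det M = −1), so M^38 = I since 38 is even.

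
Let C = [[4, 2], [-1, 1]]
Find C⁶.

tr C = 5 and det C = 6, so the characteristic polynomial is λ² − (5)λ + (6) with roots 3 and 2.
Eigenvectors give P = [[-2, -1], [1, 1]] with P⁻¹ = [[-1, -1], [1, 2]], and C = P·diag(3, 2)·P⁻¹.
Then C⁶ = P·diag(729, 64)·P⁻¹ = [[-1458, -64], [729, 64]] · [[-1, -1], [1, 2]] = [[1394, 1330], [-665, -601]].

[[1394, 1330], [-665, -601]]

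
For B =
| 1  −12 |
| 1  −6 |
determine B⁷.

tr B = −5 and det B = 6, so the characteristic polynomial is λ² − (−5)λ + (6) with roots −2 and −3.
Eigenvectors give P = [[4, 3], [1, 1]] with P⁻¹ = [[1, −3], [−1, 4]], and B = P·diag(−2, −3)·P⁻¹.
Then B⁷ = P·diag(−128, −2187)·P⁻¹ = [[−512, −6561], [−128, −2187]] · [[1, −3], [−1, 4]] = [[6049, −24708], [2059, −8364]].

[[6049, −24708], [2059, −8364]]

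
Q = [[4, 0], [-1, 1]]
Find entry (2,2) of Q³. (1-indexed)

1

Q² = [[16, 0], [-5, 1]]
Q³ = [[64, 0], [-21, 1]]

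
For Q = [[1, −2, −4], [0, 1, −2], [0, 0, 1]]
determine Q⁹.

Q = I + N where N = [[0, −2, −4], [0, 0, −2], [0, 0, 0]] is strictly upper-triangular, so N³ = 0.
(I + N)⁹ = I + 9·N + 36·N² = [[1, −18, 108], [0, 1, −18], [0, 0, 1]].

[[1, −18, 108], [0, 1, −18], [0, 0, 1]]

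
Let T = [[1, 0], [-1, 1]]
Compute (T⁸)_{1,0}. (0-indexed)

-8

T = I + N where N = [[0, 0], [-1, 0]] is strictly lower-triangular, so N² = 0.
(I + N)⁸ = I + 8·N = [[1, 0], [-8, 1]].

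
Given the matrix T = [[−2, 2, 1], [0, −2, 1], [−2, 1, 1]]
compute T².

[[2, −7, 1], [−2, 5, −1], [2, −5, 0]]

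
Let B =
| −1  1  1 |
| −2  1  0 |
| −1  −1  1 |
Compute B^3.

B^2 = [[−2, −1, 0], [0, −1, −2], [2, −3, 0]]
B^3 = [[4, −3, −2], [4, 1, −2], [4, −1, 2]]

[[4, −3, −2], [4, 1, −2], [4, −1, 2]]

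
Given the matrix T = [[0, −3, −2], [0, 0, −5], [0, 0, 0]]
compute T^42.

[[0, 0, 0], [0, 0, 0], [0, 0, 0]]

T is strictly triangular, hence nilpotent: T^3 = 0, so T^42 = 0.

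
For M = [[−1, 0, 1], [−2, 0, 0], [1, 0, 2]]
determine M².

[[2, 0, 1], [2, 0, −2], [1, 0, 5]]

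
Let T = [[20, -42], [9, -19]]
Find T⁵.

tr T = 1 and det T = -2, so the characteristic polynomial is λ² − (1)λ + (-2) with roots -1 and 2.
Eigenvectors give P = [[-2, 7], [-1, 3]] with P⁻¹ = [[3, -7], [1, -2]], and T = P·diag(-1, 2)·P⁻¹.
Then T⁵ = P·diag(-1, 32)·P⁻¹ = [[2, 224], [1, 96]] · [[3, -7], [1, -2]] = [[230, -462], [99, -199]].

[[230, -462], [99, -199]]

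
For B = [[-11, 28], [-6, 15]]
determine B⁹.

[[-118091, 275548], [-59046, 137775]]

tr B = 4 and det B = 3, so the characteristic polynomial is λ² − (4)λ + (3) with roots 3 and 1.
Eigenvectors give P = [[2, 7], [1, 3]] with P⁻¹ = [[-3, 7], [1, -2]], and B = P·diag(3, 1)·P⁻¹.
Then B⁹ = P·diag(19683, 1)·P⁻¹ = [[39366, 7], [19683, 3]] · [[-3, 7], [1, -2]] = [[-118091, 275548], [-59046, 137775]].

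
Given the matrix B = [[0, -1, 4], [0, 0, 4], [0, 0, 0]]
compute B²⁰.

B is strictly triangular, hence nilpotent: B³ = 0, so B²⁰ = 0.

[[0, 0, 0], [0, 0, 0], [0, 0, 0]]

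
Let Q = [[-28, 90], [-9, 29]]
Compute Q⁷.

tr Q = 1 and det Q = -2, so the characteristic polynomial is λ² − (1)λ + (-2) with roots 2 and -1.
Eigenvectors give P = [[3, 10], [1, 3]] with P⁻¹ = [[-3, 10], [1, -3]], and Q = P·diag(2, -1)·P⁻¹.
Then Q⁷ = P·diag(128, -1)·P⁻¹ = [[384, -10], [128, -3]] · [[-3, 10], [1, -3]] = [[-1162, 3870], [-387, 1289]].

[[-1162, 3870], [-387, 1289]]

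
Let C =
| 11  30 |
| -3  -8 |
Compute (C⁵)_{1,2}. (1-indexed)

tr C = 3 and det C = 2, so the characteristic polynomial is λ² − (3)λ + (2) with roots 2 and 1.
Eigenvectors give P = [[10, -3], [-3, 1]] with P⁻¹ = [[1, 3], [3, 10]], and C = P·diag(2, 1)·P⁻¹.
Then C⁵ = P·diag(32, 1)·P⁻¹ = [[320, -3], [-96, 1]] · [[1, 3], [3, 10]] = [[311, 930], [-93, -278]].

930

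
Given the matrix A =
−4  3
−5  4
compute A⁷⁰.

[[1, 0], [0, 1]]

A² = I (check: tr A = 0 and det A = −1), so A⁷⁰ = I since 70 is even.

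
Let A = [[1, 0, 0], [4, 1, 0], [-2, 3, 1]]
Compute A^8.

A = I + N where N = [[0, 0, 0], [4, 0, 0], [-2, 3, 0]] is strictly lower-triangular, so N^3 = 0.
(I + N)^8 = I + 8·N + 28·N^2 = [[1, 0, 0], [32, 1, 0], [320, 24, 1]].

[[1, 0, 0], [32, 1, 0], [320, 24, 1]]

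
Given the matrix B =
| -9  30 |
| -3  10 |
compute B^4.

[[-9, 30], [-3, 10]]

B² = B (a projection; rank 1, trace 1), so B^4 = B.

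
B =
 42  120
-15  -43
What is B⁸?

[[-50184, -151320], [18915, 57001]]

tr B = -1 and det B = -6, so the characteristic polynomial is λ² − (-1)λ + (-6) with roots 2 and -3.
Eigenvectors give P = [[-3, -8], [1, 3]] with P⁻¹ = [[-3, -8], [1, 3]], and B = P·diag(2, -3)·P⁻¹.
Then B⁸ = P·diag(256, 6561)·P⁻¹ = [[-768, -52488], [256, 19683]] · [[-3, -8], [1, 3]] = [[-50184, -151320], [18915, 57001]].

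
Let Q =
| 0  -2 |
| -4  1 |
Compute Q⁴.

[[72, -34], [-68, 89]]

Q² = [[8, -2], [-4, 9]]
Q³ = [[8, -18], [-36, 17]]
Q⁴ = [[72, -34], [-68, 89]]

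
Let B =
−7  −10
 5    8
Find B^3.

tr B = 1 and det B = −6, so the characteristic polynomial is λ² − (1)λ + (−6) with roots −2 and 3.
Eigenvectors give P = [[2, −1], [−1, 1]] with P⁻¹ = [[1, 1], [1, 2]], and B = P·diag(−2, 3)·P⁻¹.
Then B^3 = P·diag(−8, 27)·P⁻¹ = [[−16, −27], [8, 27]] · [[1, 1], [1, 2]] = [[−43, −70], [35, 62]].

[[−43, −70], [35, 62]]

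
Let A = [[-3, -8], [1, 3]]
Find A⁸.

[[1, 0], [0, 1]]

A² = I (check: tr A = 0 and det A = -1), so A⁸ = I since 8 is even.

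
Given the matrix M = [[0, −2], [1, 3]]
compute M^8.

tr M = 3 and det M = 2, so the characteristic polynomial is λ² − (3)λ + (2) with roots 2 and 1.
Eigenvectors give P = [[1, −2], [−1, 1]] with P⁻¹ = [[−1, −2], [−1, −1]], and M = P·diag(2, 1)·P⁻¹.
Then M^8 = P·diag(256, 1)·P⁻¹ = [[256, −2], [−256, 1]] · [[−1, −2], [−1, −1]] = [[−254, −510], [255, 511]].

[[−254, −510], [255, 511]]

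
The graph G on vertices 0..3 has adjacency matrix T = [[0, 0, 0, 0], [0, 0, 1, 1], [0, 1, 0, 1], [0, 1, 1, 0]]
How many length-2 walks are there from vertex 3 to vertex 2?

The number of length-2 walks from vertex 3 to vertex 2 is entry (3,2) of T^2, where T is the adjacency matrix.
T^2 = [[0, 0, 0, 0], [0, 2, 1, 1], [0, 1, 2, 1], [0, 1, 1, 2]]

1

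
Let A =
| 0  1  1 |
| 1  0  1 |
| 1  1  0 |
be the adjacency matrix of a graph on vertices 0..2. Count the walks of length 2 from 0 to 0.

The number of length-2 walks from vertex 0 to vertex 0 is entry (0,0) of A², where A is the adjacency matrix.
A² = [[2, 1, 1], [1, 2, 1], [1, 1, 2]]

2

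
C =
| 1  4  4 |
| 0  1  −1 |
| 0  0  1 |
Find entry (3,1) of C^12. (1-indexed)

C = I + N where N = [[0, 4, 4], [0, 0, −1], [0, 0, 0]] is strictly upper-triangular, so N^3 = 0.
(I + N)^12 = I + 12·N + 66·N^2 = [[1, 48, −216], [0, 1, −12], [0, 0, 1]].

0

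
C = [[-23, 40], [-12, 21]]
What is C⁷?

tr C = -2 and det C = -3, so the characteristic polynomial is λ² − (-2)λ + (-3) with roots 1 and -3.
Eigenvectors give P = [[-5, 2], [-3, 1]] with P⁻¹ = [[1, -2], [3, -5]], and C = P·diag(1, -3)·P⁻¹.
Then C⁷ = P·diag(1, -2187)·P⁻¹ = [[-5, -4374], [-3, -2187]] · [[1, -2], [3, -5]] = [[-13127, 21880], [-6564, 10941]].

[[-13127, 21880], [-6564, 10941]]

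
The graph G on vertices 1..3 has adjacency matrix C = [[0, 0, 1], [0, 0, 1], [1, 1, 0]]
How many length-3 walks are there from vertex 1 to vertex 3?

2

The number of length-3 walks from vertex 1 to vertex 3 is entry (1,3) of C³, where C is the adjacency matrix.
C² = [[1, 1, 0], [1, 1, 0], [0, 0, 2]]
C³ = [[0, 0, 2], [0, 0, 2], [2, 2, 0]]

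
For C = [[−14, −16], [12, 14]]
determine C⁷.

tr C = 0 and det C = −4, so the characteristic polynomial is λ² − (0)λ + (−4) with roots −2 and 2.
Eigenvectors give P = [[−4, 1], [3, −1]] with P⁻¹ = [[−1, −1], [−3, −4]], and C = P·diag(−2, 2)·P⁻¹.
Then C⁷ = P·diag(−128, 128)·P⁻¹ = [[512, 128], [−384, −128]] · [[−1, −1], [−3, −4]] = [[−896, −1024], [768, 896]].

[[−896, −1024], [768, 896]]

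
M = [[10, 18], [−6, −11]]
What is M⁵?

[[100, 198], [−66, −131]]

tr M = −1 and det M = −2, so the characteristic polynomial is λ² − (−1)λ + (−2) with roots 1 and −2.
Eigenvectors give P = [[−2, −3], [1, 2]] with P⁻¹ = [[−2, −3], [1, 2]], and M = P·diag(1, −2)·P⁻¹.
Then M⁵ = P·diag(1, −32)·P⁻¹ = [[−2, 96], [1, −64]] · [[−2, −3], [1, 2]] = [[100, 198], [−66, −131]].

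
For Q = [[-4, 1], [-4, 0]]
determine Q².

[[12, -4], [16, -4]]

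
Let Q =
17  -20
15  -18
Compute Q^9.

[[61097, -80780], [60585, -80268]]

tr Q = -1 and det Q = -6, so the characteristic polynomial is λ² − (-1)λ + (-6) with roots -3 and 2.
Eigenvectors give P = [[1, 4], [1, 3]] with P⁻¹ = [[-3, 4], [1, -1]], and Q = P·diag(-3, 2)·P⁻¹.
Then Q^9 = P·diag(-19683, 512)·P⁻¹ = [[-19683, 2048], [-19683, 1536]] · [[-3, 4], [1, -1]] = [[61097, -80780], [60585, -80268]].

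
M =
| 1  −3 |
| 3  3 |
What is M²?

[[−8, −12], [12, 0]]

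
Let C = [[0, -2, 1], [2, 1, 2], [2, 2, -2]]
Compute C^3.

[[-12, -8, 10], [2, -11, 8], [8, 14, -32]]

C^2 = [[-2, 0, -6], [6, 1, 0], [0, -6, 10]]
C^3 = [[-12, -8, 10], [2, -11, 8], [8, 14, -32]]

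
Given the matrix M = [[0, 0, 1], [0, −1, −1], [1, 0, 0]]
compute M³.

[[0, 0, 1], [1, −1, −2], [1, 0, 0]]

M² = [[1, 0, 0], [−1, 1, 1], [0, 0, 1]]
M³ = [[0, 0, 1], [1, −1, −2], [1, 0, 0]]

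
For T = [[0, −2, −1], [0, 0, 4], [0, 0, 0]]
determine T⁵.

T is strictly triangular, hence nilpotent: T³ = 0, so T⁵ = 0.

[[0, 0, 0], [0, 0, 0], [0, 0, 0]]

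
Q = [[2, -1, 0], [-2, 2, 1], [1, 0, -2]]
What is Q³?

[[19, -14, -2], [-26, 19, 6], [6, -2, -9]]

Q² = [[6, -4, -1], [-7, 6, 0], [0, -1, 4]]
Q³ = [[19, -14, -2], [-26, 19, 6], [6, -2, -9]]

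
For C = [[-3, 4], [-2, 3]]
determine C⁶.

[[1, 0], [0, 1]]

C² = I (check: tr C = 0 and det C = -1), so C⁶ = I since 6 is even.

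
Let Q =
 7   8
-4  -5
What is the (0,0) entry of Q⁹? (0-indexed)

39367

tr Q = 2 and det Q = -3, so the characteristic polynomial is λ² − (2)λ + (-3) with roots 3 and -1.
Eigenvectors give P = [[-2, -1], [1, 1]] with P⁻¹ = [[-1, -1], [1, 2]], and Q = P·diag(3, -1)·P⁻¹.
Then Q⁹ = P·diag(19683, -1)·P⁻¹ = [[-39366, 1], [19683, -1]] · [[-1, -1], [1, 2]] = [[39367, 39368], [-19684, -19685]].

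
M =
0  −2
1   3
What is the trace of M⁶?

65

tr M = 3 and det M = 2, so the characteristic polynomial is λ² − (3)λ + (2) with roots 1 and 2.
Eigenvectors give P = [[−2, −1], [1, 1]] with P⁻¹ = [[−1, −1], [1, 2]], and M = P·diag(1, 2)·P⁻¹.
Then M⁶ = P·diag(1, 64)·P⁻¹ = [[−2, −64], [1, 64]] · [[−1, −1], [1, 2]] = [[−62, −126], [63, 127]].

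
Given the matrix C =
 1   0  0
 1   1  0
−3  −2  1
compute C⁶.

[[1, 0, 0], [6, 1, 0], [−48, −12, 1]]

C = I + N where N = [[0, 0, 0], [1, 0, 0], [−3, −2, 0]] is strictly lower-triangular, so N³ = 0.
(I + N)⁶ = I + 6·N + 15·N² = [[1, 0, 0], [6, 1, 0], [−48, −12, 1]].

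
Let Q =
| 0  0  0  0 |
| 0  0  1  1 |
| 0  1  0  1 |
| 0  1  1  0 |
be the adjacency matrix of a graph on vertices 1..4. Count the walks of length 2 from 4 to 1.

0

The number of length-2 walks from vertex 4 to vertex 1 is entry (4,1) of Q², where Q is the adjacency matrix.
Q² = [[0, 0, 0, 0], [0, 2, 1, 1], [0, 1, 2, 1], [0, 1, 1, 2]]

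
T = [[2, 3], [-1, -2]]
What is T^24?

[[1, 0], [0, 1]]

T² = I (check: tr T = 0 and det T = -1), so T^24 = I since 24 is even.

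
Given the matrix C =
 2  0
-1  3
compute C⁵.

[[32, 0], [-211, 243]]

tr C = 5 and det C = 6, so the characteristic polynomial is λ² − (5)λ + (6) with roots 3 and 2.
Eigenvectors give P = [[0, 1], [-1, 1]] with P⁻¹ = [[1, -1], [1, 0]], and C = P·diag(3, 2)·P⁻¹.
Then C⁵ = P·diag(243, 32)·P⁻¹ = [[0, 32], [-243, 32]] · [[1, -1], [1, 0]] = [[32, 0], [-211, 243]].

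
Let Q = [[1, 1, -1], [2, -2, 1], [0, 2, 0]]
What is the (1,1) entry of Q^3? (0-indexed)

-26

Q^2 = [[3, -3, 0], [-2, 8, -4], [4, -4, 2]]
Q^3 = [[-3, 9, -6], [14, -26, 10], [-4, 16, -8]]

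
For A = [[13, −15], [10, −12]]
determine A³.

tr A = 1 and det A = −6, so the characteristic polynomial is λ² − (1)λ + (−6) with roots 3 and −2.
Eigenvectors give P = [[3, 1], [2, 1]] with P⁻¹ = [[1, −1], [−2, 3]], and A = P·diag(3, −2)·P⁻¹.
Then A³ = P·diag(27, −8)·P⁻¹ = [[81, −8], [54, −8]] · [[1, −1], [−2, 3]] = [[97, −105], [70, −78]].

[[97, −105], [70, −78]]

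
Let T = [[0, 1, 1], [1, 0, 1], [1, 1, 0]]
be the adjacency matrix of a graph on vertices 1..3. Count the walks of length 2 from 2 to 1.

The number of length-2 walks from vertex 2 to vertex 1 is entry (2,1) of T², where T is the adjacency matrix.
T² = [[2, 1, 1], [1, 2, 1], [1, 1, 2]]

1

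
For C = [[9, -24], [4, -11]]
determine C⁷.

[[4377, -13128], [2188, -6563]]

tr C = -2 and det C = -3, so the characteristic polynomial is λ² − (-2)λ + (-3) with roots -3 and 1.
Eigenvectors give P = [[-2, 3], [-1, 1]] with P⁻¹ = [[1, -3], [1, -2]], and C = P·diag(-3, 1)·P⁻¹.
Then C⁷ = P·diag(-2187, 1)·P⁻¹ = [[4374, 3], [2187, 1]] · [[1, -3], [1, -2]] = [[4377, -13128], [2188, -6563]].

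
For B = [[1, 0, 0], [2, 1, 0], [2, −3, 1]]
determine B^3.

[[1, 0, 0], [6, 1, 0], [−12, −9, 1]]

B = I + N where N = [[0, 0, 0], [2, 0, 0], [2, −3, 0]] is strictly lower-triangular, so N^3 = 0.
(I + N)^3 = I + 3·N + 3·N^2 = [[1, 0, 0], [6, 1, 0], [−12, −9, 1]].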